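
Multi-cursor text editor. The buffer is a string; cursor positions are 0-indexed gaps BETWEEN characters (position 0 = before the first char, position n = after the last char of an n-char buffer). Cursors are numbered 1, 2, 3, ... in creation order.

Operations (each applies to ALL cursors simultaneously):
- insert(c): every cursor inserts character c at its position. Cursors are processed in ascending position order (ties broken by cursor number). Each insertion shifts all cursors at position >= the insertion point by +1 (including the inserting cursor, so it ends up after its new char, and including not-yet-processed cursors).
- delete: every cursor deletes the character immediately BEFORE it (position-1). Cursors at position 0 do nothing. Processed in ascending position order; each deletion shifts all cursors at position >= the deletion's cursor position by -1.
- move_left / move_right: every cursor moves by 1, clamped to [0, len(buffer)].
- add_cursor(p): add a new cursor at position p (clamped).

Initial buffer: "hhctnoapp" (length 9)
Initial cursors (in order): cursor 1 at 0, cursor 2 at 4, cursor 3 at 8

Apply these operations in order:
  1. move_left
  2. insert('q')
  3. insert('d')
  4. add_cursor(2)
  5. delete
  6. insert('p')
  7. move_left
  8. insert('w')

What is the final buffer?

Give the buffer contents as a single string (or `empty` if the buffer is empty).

After op 1 (move_left): buffer="hhctnoapp" (len 9), cursors c1@0 c2@3 c3@7, authorship .........
After op 2 (insert('q')): buffer="qhhcqtnoaqpp" (len 12), cursors c1@1 c2@5 c3@10, authorship 1...2....3..
After op 3 (insert('d')): buffer="qdhhcqdtnoaqdpp" (len 15), cursors c1@2 c2@7 c3@13, authorship 11...22....33..
After op 4 (add_cursor(2)): buffer="qdhhcqdtnoaqdpp" (len 15), cursors c1@2 c4@2 c2@7 c3@13, authorship 11...22....33..
After op 5 (delete): buffer="hhcqtnoaqpp" (len 11), cursors c1@0 c4@0 c2@4 c3@9, authorship ...2....3..
After op 6 (insert('p')): buffer="pphhcqptnoaqppp" (len 15), cursors c1@2 c4@2 c2@7 c3@13, authorship 14...22....33..
After op 7 (move_left): buffer="pphhcqptnoaqppp" (len 15), cursors c1@1 c4@1 c2@6 c3@12, authorship 14...22....33..
After op 8 (insert('w')): buffer="pwwphhcqwptnoaqwppp" (len 19), cursors c1@3 c4@3 c2@9 c3@16, authorship 1144...222....333..

Answer: pwwphhcqwptnoaqwppp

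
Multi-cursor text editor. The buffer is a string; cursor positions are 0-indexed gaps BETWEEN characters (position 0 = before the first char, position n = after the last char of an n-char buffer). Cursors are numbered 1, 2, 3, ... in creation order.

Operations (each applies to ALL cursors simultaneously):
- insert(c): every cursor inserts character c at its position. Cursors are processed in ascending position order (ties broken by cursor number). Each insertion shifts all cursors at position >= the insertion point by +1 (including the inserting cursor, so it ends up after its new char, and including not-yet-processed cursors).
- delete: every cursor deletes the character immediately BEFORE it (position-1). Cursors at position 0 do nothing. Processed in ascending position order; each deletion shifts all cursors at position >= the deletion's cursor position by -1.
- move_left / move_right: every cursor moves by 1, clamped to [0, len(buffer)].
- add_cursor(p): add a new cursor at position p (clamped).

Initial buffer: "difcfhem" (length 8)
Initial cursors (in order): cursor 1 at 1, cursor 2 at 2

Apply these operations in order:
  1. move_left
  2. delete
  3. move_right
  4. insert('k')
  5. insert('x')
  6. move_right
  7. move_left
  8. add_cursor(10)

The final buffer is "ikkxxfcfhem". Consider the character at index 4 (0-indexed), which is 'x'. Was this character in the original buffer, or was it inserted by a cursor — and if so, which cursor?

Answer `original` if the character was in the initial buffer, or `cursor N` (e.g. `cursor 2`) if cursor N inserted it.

Answer: cursor 2

Derivation:
After op 1 (move_left): buffer="difcfhem" (len 8), cursors c1@0 c2@1, authorship ........
After op 2 (delete): buffer="ifcfhem" (len 7), cursors c1@0 c2@0, authorship .......
After op 3 (move_right): buffer="ifcfhem" (len 7), cursors c1@1 c2@1, authorship .......
After op 4 (insert('k')): buffer="ikkfcfhem" (len 9), cursors c1@3 c2@3, authorship .12......
After op 5 (insert('x')): buffer="ikkxxfcfhem" (len 11), cursors c1@5 c2@5, authorship .1212......
After op 6 (move_right): buffer="ikkxxfcfhem" (len 11), cursors c1@6 c2@6, authorship .1212......
After op 7 (move_left): buffer="ikkxxfcfhem" (len 11), cursors c1@5 c2@5, authorship .1212......
After op 8 (add_cursor(10)): buffer="ikkxxfcfhem" (len 11), cursors c1@5 c2@5 c3@10, authorship .1212......
Authorship (.=original, N=cursor N): . 1 2 1 2 . . . . . .
Index 4: author = 2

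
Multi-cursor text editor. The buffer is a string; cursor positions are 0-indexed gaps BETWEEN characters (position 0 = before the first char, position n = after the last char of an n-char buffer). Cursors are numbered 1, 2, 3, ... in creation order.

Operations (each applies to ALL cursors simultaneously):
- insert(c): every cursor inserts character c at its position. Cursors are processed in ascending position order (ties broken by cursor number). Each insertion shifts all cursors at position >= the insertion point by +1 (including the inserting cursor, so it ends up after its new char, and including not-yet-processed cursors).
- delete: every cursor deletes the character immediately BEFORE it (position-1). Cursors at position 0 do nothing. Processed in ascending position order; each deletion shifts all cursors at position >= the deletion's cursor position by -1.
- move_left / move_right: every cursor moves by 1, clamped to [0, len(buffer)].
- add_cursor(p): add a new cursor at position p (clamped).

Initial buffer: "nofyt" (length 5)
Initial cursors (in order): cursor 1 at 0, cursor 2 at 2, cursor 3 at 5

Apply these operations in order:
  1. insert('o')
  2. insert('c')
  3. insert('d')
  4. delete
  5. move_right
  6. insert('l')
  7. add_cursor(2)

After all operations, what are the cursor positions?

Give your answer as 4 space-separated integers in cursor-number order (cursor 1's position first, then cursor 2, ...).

After op 1 (insert('o')): buffer="onoofyto" (len 8), cursors c1@1 c2@4 c3@8, authorship 1..2...3
After op 2 (insert('c')): buffer="ocnoocfytoc" (len 11), cursors c1@2 c2@6 c3@11, authorship 11..22...33
After op 3 (insert('d')): buffer="ocdnoocdfytocd" (len 14), cursors c1@3 c2@8 c3@14, authorship 111..222...333
After op 4 (delete): buffer="ocnoocfytoc" (len 11), cursors c1@2 c2@6 c3@11, authorship 11..22...33
After op 5 (move_right): buffer="ocnoocfytoc" (len 11), cursors c1@3 c2@7 c3@11, authorship 11..22...33
After op 6 (insert('l')): buffer="ocnloocflytocl" (len 14), cursors c1@4 c2@9 c3@14, authorship 11.1.22.2..333
After op 7 (add_cursor(2)): buffer="ocnloocflytocl" (len 14), cursors c4@2 c1@4 c2@9 c3@14, authorship 11.1.22.2..333

Answer: 4 9 14 2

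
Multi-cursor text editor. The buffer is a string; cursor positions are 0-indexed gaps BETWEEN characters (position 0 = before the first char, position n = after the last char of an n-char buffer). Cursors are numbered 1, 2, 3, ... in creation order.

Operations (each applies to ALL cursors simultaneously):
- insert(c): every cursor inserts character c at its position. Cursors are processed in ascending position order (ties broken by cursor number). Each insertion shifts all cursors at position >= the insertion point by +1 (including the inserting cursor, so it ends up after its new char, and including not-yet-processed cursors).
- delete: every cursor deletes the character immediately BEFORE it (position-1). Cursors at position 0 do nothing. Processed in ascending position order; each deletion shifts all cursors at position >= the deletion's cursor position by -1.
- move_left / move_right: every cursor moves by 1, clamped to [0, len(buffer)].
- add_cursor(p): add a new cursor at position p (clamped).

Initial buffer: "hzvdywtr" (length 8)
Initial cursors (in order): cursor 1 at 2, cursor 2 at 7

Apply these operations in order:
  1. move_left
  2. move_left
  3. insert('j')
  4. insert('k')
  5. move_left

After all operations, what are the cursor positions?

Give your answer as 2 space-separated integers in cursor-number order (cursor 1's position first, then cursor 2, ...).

Answer: 1 8

Derivation:
After op 1 (move_left): buffer="hzvdywtr" (len 8), cursors c1@1 c2@6, authorship ........
After op 2 (move_left): buffer="hzvdywtr" (len 8), cursors c1@0 c2@5, authorship ........
After op 3 (insert('j')): buffer="jhzvdyjwtr" (len 10), cursors c1@1 c2@7, authorship 1.....2...
After op 4 (insert('k')): buffer="jkhzvdyjkwtr" (len 12), cursors c1@2 c2@9, authorship 11.....22...
After op 5 (move_left): buffer="jkhzvdyjkwtr" (len 12), cursors c1@1 c2@8, authorship 11.....22...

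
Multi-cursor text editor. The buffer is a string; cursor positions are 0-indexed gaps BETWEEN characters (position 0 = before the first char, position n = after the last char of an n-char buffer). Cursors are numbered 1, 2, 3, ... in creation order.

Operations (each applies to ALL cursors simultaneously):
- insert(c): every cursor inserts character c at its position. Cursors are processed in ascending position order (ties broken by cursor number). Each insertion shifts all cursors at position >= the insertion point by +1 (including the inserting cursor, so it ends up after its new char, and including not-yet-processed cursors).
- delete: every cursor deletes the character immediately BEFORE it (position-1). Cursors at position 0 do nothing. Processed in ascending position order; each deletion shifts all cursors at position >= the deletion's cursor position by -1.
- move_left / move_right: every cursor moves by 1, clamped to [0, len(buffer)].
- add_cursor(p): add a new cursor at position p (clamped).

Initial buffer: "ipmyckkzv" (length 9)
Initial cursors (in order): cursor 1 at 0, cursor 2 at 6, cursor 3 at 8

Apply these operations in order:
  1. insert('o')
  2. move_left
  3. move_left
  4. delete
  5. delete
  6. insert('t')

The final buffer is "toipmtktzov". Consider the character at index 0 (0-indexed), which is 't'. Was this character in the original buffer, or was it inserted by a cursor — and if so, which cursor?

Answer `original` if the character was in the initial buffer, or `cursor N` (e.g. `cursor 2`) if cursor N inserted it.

Answer: cursor 1

Derivation:
After op 1 (insert('o')): buffer="oipmyckokzov" (len 12), cursors c1@1 c2@8 c3@11, authorship 1......2..3.
After op 2 (move_left): buffer="oipmyckokzov" (len 12), cursors c1@0 c2@7 c3@10, authorship 1......2..3.
After op 3 (move_left): buffer="oipmyckokzov" (len 12), cursors c1@0 c2@6 c3@9, authorship 1......2..3.
After op 4 (delete): buffer="oipmykozov" (len 10), cursors c1@0 c2@5 c3@7, authorship 1.....2.3.
After op 5 (delete): buffer="oipmkzov" (len 8), cursors c1@0 c2@4 c3@5, authorship 1.....3.
After op 6 (insert('t')): buffer="toipmtktzov" (len 11), cursors c1@1 c2@6 c3@8, authorship 11...2.3.3.
Authorship (.=original, N=cursor N): 1 1 . . . 2 . 3 . 3 .
Index 0: author = 1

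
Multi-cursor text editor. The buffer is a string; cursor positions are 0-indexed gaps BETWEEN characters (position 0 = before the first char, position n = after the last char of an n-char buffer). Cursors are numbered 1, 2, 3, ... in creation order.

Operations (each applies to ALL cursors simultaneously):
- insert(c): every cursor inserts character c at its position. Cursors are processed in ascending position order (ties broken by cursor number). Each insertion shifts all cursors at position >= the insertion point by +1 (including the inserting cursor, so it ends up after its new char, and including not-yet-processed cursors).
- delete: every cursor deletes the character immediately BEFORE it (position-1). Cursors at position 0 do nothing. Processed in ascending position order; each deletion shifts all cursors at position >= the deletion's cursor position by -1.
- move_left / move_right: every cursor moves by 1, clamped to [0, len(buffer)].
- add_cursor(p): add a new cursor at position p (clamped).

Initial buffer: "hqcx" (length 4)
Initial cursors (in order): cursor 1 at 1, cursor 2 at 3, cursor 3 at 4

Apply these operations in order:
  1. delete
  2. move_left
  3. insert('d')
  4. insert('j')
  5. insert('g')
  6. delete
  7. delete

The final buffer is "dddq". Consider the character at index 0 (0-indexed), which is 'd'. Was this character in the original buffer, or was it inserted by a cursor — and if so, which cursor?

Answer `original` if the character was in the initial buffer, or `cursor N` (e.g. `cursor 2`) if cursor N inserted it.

After op 1 (delete): buffer="q" (len 1), cursors c1@0 c2@1 c3@1, authorship .
After op 2 (move_left): buffer="q" (len 1), cursors c1@0 c2@0 c3@0, authorship .
After op 3 (insert('d')): buffer="dddq" (len 4), cursors c1@3 c2@3 c3@3, authorship 123.
After op 4 (insert('j')): buffer="dddjjjq" (len 7), cursors c1@6 c2@6 c3@6, authorship 123123.
After op 5 (insert('g')): buffer="dddjjjgggq" (len 10), cursors c1@9 c2@9 c3@9, authorship 123123123.
After op 6 (delete): buffer="dddjjjq" (len 7), cursors c1@6 c2@6 c3@6, authorship 123123.
After op 7 (delete): buffer="dddq" (len 4), cursors c1@3 c2@3 c3@3, authorship 123.
Authorship (.=original, N=cursor N): 1 2 3 .
Index 0: author = 1

Answer: cursor 1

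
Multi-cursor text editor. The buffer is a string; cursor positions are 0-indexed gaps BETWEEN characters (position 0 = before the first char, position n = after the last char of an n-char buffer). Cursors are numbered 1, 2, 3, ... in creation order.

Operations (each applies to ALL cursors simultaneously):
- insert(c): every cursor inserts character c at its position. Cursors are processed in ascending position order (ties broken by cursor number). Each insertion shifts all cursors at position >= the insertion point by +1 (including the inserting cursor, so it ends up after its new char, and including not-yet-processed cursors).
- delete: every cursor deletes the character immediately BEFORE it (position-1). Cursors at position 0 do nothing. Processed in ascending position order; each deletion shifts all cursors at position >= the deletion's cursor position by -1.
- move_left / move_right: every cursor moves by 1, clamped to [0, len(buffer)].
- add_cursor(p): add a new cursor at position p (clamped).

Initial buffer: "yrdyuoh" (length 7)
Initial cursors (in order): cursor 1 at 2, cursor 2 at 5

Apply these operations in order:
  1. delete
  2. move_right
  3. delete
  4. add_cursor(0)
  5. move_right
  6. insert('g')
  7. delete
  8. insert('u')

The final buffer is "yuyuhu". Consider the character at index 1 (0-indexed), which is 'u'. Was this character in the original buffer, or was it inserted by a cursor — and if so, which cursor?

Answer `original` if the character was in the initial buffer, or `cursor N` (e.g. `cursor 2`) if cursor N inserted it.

Answer: cursor 3

Derivation:
After op 1 (delete): buffer="ydyoh" (len 5), cursors c1@1 c2@3, authorship .....
After op 2 (move_right): buffer="ydyoh" (len 5), cursors c1@2 c2@4, authorship .....
After op 3 (delete): buffer="yyh" (len 3), cursors c1@1 c2@2, authorship ...
After op 4 (add_cursor(0)): buffer="yyh" (len 3), cursors c3@0 c1@1 c2@2, authorship ...
After op 5 (move_right): buffer="yyh" (len 3), cursors c3@1 c1@2 c2@3, authorship ...
After op 6 (insert('g')): buffer="ygyghg" (len 6), cursors c3@2 c1@4 c2@6, authorship .3.1.2
After op 7 (delete): buffer="yyh" (len 3), cursors c3@1 c1@2 c2@3, authorship ...
After op 8 (insert('u')): buffer="yuyuhu" (len 6), cursors c3@2 c1@4 c2@6, authorship .3.1.2
Authorship (.=original, N=cursor N): . 3 . 1 . 2
Index 1: author = 3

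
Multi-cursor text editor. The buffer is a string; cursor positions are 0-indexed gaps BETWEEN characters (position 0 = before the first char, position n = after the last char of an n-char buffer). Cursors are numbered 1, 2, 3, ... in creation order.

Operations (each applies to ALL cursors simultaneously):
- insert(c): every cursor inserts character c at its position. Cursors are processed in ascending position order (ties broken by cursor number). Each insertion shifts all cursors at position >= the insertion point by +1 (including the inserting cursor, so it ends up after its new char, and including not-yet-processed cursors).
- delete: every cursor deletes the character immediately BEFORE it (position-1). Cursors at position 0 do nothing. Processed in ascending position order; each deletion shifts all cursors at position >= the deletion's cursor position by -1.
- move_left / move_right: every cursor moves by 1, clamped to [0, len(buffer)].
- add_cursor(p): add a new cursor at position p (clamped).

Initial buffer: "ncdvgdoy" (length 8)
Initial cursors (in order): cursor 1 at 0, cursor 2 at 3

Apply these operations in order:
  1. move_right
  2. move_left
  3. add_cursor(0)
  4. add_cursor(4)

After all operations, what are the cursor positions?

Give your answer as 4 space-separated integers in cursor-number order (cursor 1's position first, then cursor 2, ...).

Answer: 0 3 0 4

Derivation:
After op 1 (move_right): buffer="ncdvgdoy" (len 8), cursors c1@1 c2@4, authorship ........
After op 2 (move_left): buffer="ncdvgdoy" (len 8), cursors c1@0 c2@3, authorship ........
After op 3 (add_cursor(0)): buffer="ncdvgdoy" (len 8), cursors c1@0 c3@0 c2@3, authorship ........
After op 4 (add_cursor(4)): buffer="ncdvgdoy" (len 8), cursors c1@0 c3@0 c2@3 c4@4, authorship ........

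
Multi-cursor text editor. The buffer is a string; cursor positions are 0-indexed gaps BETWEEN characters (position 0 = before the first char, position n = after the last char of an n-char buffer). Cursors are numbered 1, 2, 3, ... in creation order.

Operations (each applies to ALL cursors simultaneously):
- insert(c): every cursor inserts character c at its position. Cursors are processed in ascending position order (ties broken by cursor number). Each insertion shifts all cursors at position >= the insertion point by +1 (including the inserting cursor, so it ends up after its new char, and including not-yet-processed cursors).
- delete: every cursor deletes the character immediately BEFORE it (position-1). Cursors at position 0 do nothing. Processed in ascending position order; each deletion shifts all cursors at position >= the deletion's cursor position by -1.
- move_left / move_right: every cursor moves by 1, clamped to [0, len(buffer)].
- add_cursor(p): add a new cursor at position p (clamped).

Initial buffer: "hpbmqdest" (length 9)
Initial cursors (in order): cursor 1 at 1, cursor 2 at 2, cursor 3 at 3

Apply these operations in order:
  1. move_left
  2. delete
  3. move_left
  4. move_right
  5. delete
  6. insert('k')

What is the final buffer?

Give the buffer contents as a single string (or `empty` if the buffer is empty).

Answer: kkkmqdest

Derivation:
After op 1 (move_left): buffer="hpbmqdest" (len 9), cursors c1@0 c2@1 c3@2, authorship .........
After op 2 (delete): buffer="bmqdest" (len 7), cursors c1@0 c2@0 c3@0, authorship .......
After op 3 (move_left): buffer="bmqdest" (len 7), cursors c1@0 c2@0 c3@0, authorship .......
After op 4 (move_right): buffer="bmqdest" (len 7), cursors c1@1 c2@1 c3@1, authorship .......
After op 5 (delete): buffer="mqdest" (len 6), cursors c1@0 c2@0 c3@0, authorship ......
After op 6 (insert('k')): buffer="kkkmqdest" (len 9), cursors c1@3 c2@3 c3@3, authorship 123......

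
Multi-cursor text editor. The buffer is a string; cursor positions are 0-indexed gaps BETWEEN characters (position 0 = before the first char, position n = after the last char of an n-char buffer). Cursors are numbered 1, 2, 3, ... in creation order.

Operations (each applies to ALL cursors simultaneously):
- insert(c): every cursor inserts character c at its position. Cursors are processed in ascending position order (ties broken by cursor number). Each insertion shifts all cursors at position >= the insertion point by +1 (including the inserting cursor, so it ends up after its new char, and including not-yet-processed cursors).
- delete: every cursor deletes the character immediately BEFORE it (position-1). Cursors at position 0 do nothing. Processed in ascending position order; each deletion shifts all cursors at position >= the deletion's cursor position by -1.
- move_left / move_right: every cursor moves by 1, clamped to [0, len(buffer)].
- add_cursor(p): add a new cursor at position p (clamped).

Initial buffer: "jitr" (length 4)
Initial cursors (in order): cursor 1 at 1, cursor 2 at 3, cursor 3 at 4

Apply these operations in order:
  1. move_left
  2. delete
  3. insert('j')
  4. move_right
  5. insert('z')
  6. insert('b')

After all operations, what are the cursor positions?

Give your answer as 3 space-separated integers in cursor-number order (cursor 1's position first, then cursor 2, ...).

After op 1 (move_left): buffer="jitr" (len 4), cursors c1@0 c2@2 c3@3, authorship ....
After op 2 (delete): buffer="jr" (len 2), cursors c1@0 c2@1 c3@1, authorship ..
After op 3 (insert('j')): buffer="jjjjr" (len 5), cursors c1@1 c2@4 c3@4, authorship 1.23.
After op 4 (move_right): buffer="jjjjr" (len 5), cursors c1@2 c2@5 c3@5, authorship 1.23.
After op 5 (insert('z')): buffer="jjzjjrzz" (len 8), cursors c1@3 c2@8 c3@8, authorship 1.123.23
After op 6 (insert('b')): buffer="jjzbjjrzzbb" (len 11), cursors c1@4 c2@11 c3@11, authorship 1.1123.2323

Answer: 4 11 11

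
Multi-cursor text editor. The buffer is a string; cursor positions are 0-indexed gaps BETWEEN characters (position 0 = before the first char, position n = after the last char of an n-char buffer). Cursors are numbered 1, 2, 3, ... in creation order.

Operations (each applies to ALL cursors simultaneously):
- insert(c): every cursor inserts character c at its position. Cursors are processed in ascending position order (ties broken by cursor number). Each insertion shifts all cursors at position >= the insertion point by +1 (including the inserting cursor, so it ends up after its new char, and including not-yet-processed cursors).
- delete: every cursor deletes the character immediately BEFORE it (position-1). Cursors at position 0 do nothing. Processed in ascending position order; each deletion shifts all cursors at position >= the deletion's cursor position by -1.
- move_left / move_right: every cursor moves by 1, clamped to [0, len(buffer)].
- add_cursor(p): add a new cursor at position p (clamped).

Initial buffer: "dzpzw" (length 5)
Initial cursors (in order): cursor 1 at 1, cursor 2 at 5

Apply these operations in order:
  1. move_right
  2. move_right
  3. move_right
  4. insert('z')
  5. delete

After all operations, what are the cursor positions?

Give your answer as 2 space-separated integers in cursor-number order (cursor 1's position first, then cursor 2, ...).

After op 1 (move_right): buffer="dzpzw" (len 5), cursors c1@2 c2@5, authorship .....
After op 2 (move_right): buffer="dzpzw" (len 5), cursors c1@3 c2@5, authorship .....
After op 3 (move_right): buffer="dzpzw" (len 5), cursors c1@4 c2@5, authorship .....
After op 4 (insert('z')): buffer="dzpzzwz" (len 7), cursors c1@5 c2@7, authorship ....1.2
After op 5 (delete): buffer="dzpzw" (len 5), cursors c1@4 c2@5, authorship .....

Answer: 4 5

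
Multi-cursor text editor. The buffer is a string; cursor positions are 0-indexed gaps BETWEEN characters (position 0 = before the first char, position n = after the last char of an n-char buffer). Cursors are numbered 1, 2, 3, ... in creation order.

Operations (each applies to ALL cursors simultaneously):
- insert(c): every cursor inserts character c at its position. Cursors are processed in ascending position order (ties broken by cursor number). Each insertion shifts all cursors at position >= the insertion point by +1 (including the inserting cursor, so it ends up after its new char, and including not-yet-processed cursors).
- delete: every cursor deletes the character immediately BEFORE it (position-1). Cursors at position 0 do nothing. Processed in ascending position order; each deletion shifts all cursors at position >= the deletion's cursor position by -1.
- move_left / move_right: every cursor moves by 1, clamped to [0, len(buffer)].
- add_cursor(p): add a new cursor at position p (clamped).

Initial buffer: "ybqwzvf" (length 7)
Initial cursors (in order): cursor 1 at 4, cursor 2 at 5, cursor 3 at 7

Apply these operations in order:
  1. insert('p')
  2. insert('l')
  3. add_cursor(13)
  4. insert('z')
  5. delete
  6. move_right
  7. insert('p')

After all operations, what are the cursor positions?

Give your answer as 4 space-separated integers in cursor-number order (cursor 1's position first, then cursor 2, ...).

After op 1 (insert('p')): buffer="ybqwpzpvfp" (len 10), cursors c1@5 c2@7 c3@10, authorship ....1.2..3
After op 2 (insert('l')): buffer="ybqwplzplvfpl" (len 13), cursors c1@6 c2@9 c3@13, authorship ....11.22..33
After op 3 (add_cursor(13)): buffer="ybqwplzplvfpl" (len 13), cursors c1@6 c2@9 c3@13 c4@13, authorship ....11.22..33
After op 4 (insert('z')): buffer="ybqwplzzplzvfplzz" (len 17), cursors c1@7 c2@11 c3@17 c4@17, authorship ....111.222..3334
After op 5 (delete): buffer="ybqwplzplvfpl" (len 13), cursors c1@6 c2@9 c3@13 c4@13, authorship ....11.22..33
After op 6 (move_right): buffer="ybqwplzplvfpl" (len 13), cursors c1@7 c2@10 c3@13 c4@13, authorship ....11.22..33
After op 7 (insert('p')): buffer="ybqwplzpplvpfplpp" (len 17), cursors c1@8 c2@12 c3@17 c4@17, authorship ....11.122.2.3334

Answer: 8 12 17 17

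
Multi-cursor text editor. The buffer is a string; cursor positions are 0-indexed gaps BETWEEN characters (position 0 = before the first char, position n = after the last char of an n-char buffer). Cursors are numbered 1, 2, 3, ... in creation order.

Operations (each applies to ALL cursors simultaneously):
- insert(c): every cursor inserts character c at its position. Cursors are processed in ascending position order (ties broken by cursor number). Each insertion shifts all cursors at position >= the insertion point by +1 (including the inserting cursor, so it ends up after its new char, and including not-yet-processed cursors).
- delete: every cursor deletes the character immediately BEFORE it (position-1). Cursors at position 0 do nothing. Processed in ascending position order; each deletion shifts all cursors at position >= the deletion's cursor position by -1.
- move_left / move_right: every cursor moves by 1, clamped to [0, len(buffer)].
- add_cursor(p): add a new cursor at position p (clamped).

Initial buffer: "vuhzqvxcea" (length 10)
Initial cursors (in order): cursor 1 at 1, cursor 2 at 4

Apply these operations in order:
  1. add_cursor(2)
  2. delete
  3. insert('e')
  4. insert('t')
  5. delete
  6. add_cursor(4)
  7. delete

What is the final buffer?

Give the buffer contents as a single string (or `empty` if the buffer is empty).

Answer: qvxcea

Derivation:
After op 1 (add_cursor(2)): buffer="vuhzqvxcea" (len 10), cursors c1@1 c3@2 c2@4, authorship ..........
After op 2 (delete): buffer="hqvxcea" (len 7), cursors c1@0 c3@0 c2@1, authorship .......
After op 3 (insert('e')): buffer="eeheqvxcea" (len 10), cursors c1@2 c3@2 c2@4, authorship 13.2......
After op 4 (insert('t')): buffer="eetthetqvxcea" (len 13), cursors c1@4 c3@4 c2@7, authorship 1313.22......
After op 5 (delete): buffer="eeheqvxcea" (len 10), cursors c1@2 c3@2 c2@4, authorship 13.2......
After op 6 (add_cursor(4)): buffer="eeheqvxcea" (len 10), cursors c1@2 c3@2 c2@4 c4@4, authorship 13.2......
After op 7 (delete): buffer="qvxcea" (len 6), cursors c1@0 c2@0 c3@0 c4@0, authorship ......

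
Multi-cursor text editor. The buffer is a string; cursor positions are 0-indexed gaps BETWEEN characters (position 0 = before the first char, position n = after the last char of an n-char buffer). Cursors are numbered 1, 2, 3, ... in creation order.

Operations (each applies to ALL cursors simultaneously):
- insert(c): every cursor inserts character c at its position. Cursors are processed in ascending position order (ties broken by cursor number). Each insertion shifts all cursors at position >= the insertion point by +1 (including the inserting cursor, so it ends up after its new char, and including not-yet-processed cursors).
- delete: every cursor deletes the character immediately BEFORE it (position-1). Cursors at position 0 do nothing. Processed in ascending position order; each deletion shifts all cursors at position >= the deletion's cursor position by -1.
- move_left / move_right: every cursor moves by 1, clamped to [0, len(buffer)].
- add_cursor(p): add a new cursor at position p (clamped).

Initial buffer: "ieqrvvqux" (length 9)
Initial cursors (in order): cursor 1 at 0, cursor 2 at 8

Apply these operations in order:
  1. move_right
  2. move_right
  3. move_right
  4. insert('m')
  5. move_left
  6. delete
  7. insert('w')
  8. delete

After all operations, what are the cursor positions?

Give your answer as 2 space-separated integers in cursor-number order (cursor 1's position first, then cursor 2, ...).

After op 1 (move_right): buffer="ieqrvvqux" (len 9), cursors c1@1 c2@9, authorship .........
After op 2 (move_right): buffer="ieqrvvqux" (len 9), cursors c1@2 c2@9, authorship .........
After op 3 (move_right): buffer="ieqrvvqux" (len 9), cursors c1@3 c2@9, authorship .........
After op 4 (insert('m')): buffer="ieqmrvvquxm" (len 11), cursors c1@4 c2@11, authorship ...1......2
After op 5 (move_left): buffer="ieqmrvvquxm" (len 11), cursors c1@3 c2@10, authorship ...1......2
After op 6 (delete): buffer="iemrvvqum" (len 9), cursors c1@2 c2@8, authorship ..1.....2
After op 7 (insert('w')): buffer="iewmrvvquwm" (len 11), cursors c1@3 c2@10, authorship ..11.....22
After op 8 (delete): buffer="iemrvvqum" (len 9), cursors c1@2 c2@8, authorship ..1.....2

Answer: 2 8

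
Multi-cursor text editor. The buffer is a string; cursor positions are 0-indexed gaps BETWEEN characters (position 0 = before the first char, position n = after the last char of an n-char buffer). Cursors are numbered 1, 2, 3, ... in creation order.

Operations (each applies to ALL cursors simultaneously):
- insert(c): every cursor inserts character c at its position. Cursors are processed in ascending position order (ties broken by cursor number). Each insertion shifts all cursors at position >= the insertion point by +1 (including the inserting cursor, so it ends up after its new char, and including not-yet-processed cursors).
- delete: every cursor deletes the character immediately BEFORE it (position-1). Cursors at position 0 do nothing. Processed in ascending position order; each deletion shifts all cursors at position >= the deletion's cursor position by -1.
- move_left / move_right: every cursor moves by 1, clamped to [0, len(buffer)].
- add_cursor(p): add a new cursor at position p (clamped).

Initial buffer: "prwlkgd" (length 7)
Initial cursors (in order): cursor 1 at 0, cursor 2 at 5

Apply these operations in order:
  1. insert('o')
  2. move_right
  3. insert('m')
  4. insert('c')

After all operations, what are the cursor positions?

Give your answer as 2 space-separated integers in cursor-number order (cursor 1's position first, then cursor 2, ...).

After op 1 (insert('o')): buffer="oprwlkogd" (len 9), cursors c1@1 c2@7, authorship 1.....2..
After op 2 (move_right): buffer="oprwlkogd" (len 9), cursors c1@2 c2@8, authorship 1.....2..
After op 3 (insert('m')): buffer="opmrwlkogmd" (len 11), cursors c1@3 c2@10, authorship 1.1....2.2.
After op 4 (insert('c')): buffer="opmcrwlkogmcd" (len 13), cursors c1@4 c2@12, authorship 1.11....2.22.

Answer: 4 12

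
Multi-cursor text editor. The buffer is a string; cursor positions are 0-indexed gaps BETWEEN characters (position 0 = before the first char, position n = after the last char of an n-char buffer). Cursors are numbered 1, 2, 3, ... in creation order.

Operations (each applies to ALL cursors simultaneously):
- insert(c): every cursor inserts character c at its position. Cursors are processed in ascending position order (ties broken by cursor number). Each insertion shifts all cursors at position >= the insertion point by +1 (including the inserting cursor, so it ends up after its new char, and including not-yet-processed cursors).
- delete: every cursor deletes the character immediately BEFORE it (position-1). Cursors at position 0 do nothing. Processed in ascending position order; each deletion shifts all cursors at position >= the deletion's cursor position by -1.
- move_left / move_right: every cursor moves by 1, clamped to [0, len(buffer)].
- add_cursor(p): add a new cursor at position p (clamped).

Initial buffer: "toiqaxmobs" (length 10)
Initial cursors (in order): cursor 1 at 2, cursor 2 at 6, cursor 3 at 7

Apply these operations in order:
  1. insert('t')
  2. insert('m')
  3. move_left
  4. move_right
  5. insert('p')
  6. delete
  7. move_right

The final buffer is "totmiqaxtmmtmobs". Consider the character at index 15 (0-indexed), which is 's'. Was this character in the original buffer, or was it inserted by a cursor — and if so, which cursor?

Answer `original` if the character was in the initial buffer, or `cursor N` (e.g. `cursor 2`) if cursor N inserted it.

After op 1 (insert('t')): buffer="totiqaxtmtobs" (len 13), cursors c1@3 c2@8 c3@10, authorship ..1....2.3...
After op 2 (insert('m')): buffer="totmiqaxtmmtmobs" (len 16), cursors c1@4 c2@10 c3@13, authorship ..11....22.33...
After op 3 (move_left): buffer="totmiqaxtmmtmobs" (len 16), cursors c1@3 c2@9 c3@12, authorship ..11....22.33...
After op 4 (move_right): buffer="totmiqaxtmmtmobs" (len 16), cursors c1@4 c2@10 c3@13, authorship ..11....22.33...
After op 5 (insert('p')): buffer="totmpiqaxtmpmtmpobs" (len 19), cursors c1@5 c2@12 c3@16, authorship ..111....222.333...
After op 6 (delete): buffer="totmiqaxtmmtmobs" (len 16), cursors c1@4 c2@10 c3@13, authorship ..11....22.33...
After op 7 (move_right): buffer="totmiqaxtmmtmobs" (len 16), cursors c1@5 c2@11 c3@14, authorship ..11....22.33...
Authorship (.=original, N=cursor N): . . 1 1 . . . . 2 2 . 3 3 . . .
Index 15: author = original

Answer: original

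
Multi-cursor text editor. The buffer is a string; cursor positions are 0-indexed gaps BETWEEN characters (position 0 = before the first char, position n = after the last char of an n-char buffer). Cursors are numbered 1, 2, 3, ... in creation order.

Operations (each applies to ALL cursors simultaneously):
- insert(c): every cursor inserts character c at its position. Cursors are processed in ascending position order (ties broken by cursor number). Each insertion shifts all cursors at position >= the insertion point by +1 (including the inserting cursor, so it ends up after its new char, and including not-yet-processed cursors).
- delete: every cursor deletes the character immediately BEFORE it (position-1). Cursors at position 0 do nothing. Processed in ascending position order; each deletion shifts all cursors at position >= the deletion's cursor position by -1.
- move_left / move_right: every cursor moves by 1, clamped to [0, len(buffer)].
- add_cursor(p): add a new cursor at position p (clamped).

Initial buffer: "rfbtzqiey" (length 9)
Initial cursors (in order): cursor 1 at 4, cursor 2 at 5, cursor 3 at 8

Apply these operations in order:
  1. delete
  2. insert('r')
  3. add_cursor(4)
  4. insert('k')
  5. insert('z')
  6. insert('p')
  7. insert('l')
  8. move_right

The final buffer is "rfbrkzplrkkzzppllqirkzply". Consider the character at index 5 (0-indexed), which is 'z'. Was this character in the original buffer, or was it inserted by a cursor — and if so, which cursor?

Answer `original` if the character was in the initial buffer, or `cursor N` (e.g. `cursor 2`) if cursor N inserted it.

Answer: cursor 4

Derivation:
After op 1 (delete): buffer="rfbqiy" (len 6), cursors c1@3 c2@3 c3@5, authorship ......
After op 2 (insert('r')): buffer="rfbrrqiry" (len 9), cursors c1@5 c2@5 c3@8, authorship ...12..3.
After op 3 (add_cursor(4)): buffer="rfbrrqiry" (len 9), cursors c4@4 c1@5 c2@5 c3@8, authorship ...12..3.
After op 4 (insert('k')): buffer="rfbrkrkkqirky" (len 13), cursors c4@5 c1@8 c2@8 c3@12, authorship ...14212..33.
After op 5 (insert('z')): buffer="rfbrkzrkkzzqirkzy" (len 17), cursors c4@6 c1@11 c2@11 c3@16, authorship ...14421212..333.
After op 6 (insert('p')): buffer="rfbrkzprkkzzppqirkzpy" (len 21), cursors c4@7 c1@14 c2@14 c3@20, authorship ...14442121212..3333.
After op 7 (insert('l')): buffer="rfbrkzplrkkzzppllqirkzply" (len 25), cursors c4@8 c1@17 c2@17 c3@24, authorship ...14444212121212..33333.
After op 8 (move_right): buffer="rfbrkzplrkkzzppllqirkzply" (len 25), cursors c4@9 c1@18 c2@18 c3@25, authorship ...14444212121212..33333.
Authorship (.=original, N=cursor N): . . . 1 4 4 4 4 2 1 2 1 2 1 2 1 2 . . 3 3 3 3 3 .
Index 5: author = 4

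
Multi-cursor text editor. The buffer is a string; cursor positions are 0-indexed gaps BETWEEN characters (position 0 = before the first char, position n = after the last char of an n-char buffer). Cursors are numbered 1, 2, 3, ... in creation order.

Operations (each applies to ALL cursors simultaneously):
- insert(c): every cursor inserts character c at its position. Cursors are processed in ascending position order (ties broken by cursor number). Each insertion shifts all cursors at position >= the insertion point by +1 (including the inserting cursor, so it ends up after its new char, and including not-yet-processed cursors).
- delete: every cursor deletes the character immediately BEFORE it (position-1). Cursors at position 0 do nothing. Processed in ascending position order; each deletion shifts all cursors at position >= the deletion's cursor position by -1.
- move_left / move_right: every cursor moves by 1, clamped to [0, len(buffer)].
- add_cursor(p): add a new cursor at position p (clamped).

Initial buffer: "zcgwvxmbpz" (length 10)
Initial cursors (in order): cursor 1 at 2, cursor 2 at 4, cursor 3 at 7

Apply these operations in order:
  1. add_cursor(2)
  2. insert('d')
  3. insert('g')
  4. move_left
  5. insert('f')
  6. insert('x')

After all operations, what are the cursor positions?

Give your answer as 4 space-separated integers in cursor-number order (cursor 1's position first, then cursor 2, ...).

Answer: 9 15 22 9

Derivation:
After op 1 (add_cursor(2)): buffer="zcgwvxmbpz" (len 10), cursors c1@2 c4@2 c2@4 c3@7, authorship ..........
After op 2 (insert('d')): buffer="zcddgwdvxmdbpz" (len 14), cursors c1@4 c4@4 c2@7 c3@11, authorship ..14..2...3...
After op 3 (insert('g')): buffer="zcddgggwdgvxmdgbpz" (len 18), cursors c1@6 c4@6 c2@10 c3@15, authorship ..1414..22...33...
After op 4 (move_left): buffer="zcddgggwdgvxmdgbpz" (len 18), cursors c1@5 c4@5 c2@9 c3@14, authorship ..1414..22...33...
After op 5 (insert('f')): buffer="zcddgffggwdfgvxmdfgbpz" (len 22), cursors c1@7 c4@7 c2@12 c3@18, authorship ..141144..222...333...
After op 6 (insert('x')): buffer="zcddgffxxggwdfxgvxmdfxgbpz" (len 26), cursors c1@9 c4@9 c2@15 c3@22, authorship ..14114144..2222...3333...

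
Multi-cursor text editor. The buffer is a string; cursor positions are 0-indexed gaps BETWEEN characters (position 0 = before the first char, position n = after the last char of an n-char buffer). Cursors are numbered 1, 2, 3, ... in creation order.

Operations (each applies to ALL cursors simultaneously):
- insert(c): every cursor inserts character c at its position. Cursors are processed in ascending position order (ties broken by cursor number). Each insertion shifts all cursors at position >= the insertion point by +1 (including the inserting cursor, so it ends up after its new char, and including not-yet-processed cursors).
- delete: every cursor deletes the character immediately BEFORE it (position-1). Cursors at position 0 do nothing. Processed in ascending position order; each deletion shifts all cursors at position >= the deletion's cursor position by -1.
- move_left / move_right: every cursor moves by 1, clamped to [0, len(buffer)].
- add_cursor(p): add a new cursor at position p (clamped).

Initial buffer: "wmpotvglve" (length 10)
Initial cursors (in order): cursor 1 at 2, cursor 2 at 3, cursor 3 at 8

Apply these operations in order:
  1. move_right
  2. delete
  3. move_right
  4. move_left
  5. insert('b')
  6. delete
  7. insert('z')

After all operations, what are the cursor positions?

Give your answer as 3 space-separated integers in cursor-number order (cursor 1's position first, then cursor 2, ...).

After op 1 (move_right): buffer="wmpotvglve" (len 10), cursors c1@3 c2@4 c3@9, authorship ..........
After op 2 (delete): buffer="wmtvgle" (len 7), cursors c1@2 c2@2 c3@6, authorship .......
After op 3 (move_right): buffer="wmtvgle" (len 7), cursors c1@3 c2@3 c3@7, authorship .......
After op 4 (move_left): buffer="wmtvgle" (len 7), cursors c1@2 c2@2 c3@6, authorship .......
After op 5 (insert('b')): buffer="wmbbtvglbe" (len 10), cursors c1@4 c2@4 c3@9, authorship ..12....3.
After op 6 (delete): buffer="wmtvgle" (len 7), cursors c1@2 c2@2 c3@6, authorship .......
After op 7 (insert('z')): buffer="wmzztvglze" (len 10), cursors c1@4 c2@4 c3@9, authorship ..12....3.

Answer: 4 4 9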